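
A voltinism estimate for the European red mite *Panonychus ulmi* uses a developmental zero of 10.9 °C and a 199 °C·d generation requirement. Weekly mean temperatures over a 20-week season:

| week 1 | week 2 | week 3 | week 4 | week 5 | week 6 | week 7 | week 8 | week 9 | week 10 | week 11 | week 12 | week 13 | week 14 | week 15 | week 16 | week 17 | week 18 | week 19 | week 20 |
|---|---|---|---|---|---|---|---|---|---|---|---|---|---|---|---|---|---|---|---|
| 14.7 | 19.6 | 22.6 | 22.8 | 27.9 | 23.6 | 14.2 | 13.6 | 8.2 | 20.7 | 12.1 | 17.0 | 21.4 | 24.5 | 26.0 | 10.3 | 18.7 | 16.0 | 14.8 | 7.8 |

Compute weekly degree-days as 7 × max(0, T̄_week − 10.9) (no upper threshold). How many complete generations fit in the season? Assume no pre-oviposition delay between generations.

Weekly DD (7 × max(0, T̄ − 10.9)): 26.6, 60.9, 81.9, 83.3, 119.0, 88.9, 23.1, 18.9, 0.0, 68.6, 8.4, 42.7, 73.5, 95.2, 105.7, 0.0, 54.6, 35.7, 27.3, 0.0.
Season total = 1014.3 DD.
Complete generations = ⌊1014.3 / 199⌋ = 5.

5 generations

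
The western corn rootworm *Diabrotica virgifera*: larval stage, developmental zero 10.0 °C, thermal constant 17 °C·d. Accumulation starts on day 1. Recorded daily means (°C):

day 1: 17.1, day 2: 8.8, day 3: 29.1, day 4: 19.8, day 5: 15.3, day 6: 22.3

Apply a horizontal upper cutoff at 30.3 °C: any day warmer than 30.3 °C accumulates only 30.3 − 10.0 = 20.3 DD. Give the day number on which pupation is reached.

Daily DD above 10.0 °C (capped at 20.3): 7.1, 0.0, 19.1, 9.8, 5.3, 12.3.
Cumulative: 7.1, 7.1, 26.2, 36.0, 41.3, 53.6.
The total first reaches 17 DD on day 3.

day 3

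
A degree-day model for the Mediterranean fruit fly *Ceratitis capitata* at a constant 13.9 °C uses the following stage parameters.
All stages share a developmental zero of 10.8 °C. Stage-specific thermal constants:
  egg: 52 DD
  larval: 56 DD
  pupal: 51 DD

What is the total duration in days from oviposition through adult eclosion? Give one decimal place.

51.3 days

Daily accumulation at 13.9 °C = 13.9 − 10.8 = 3.1 DD/day.
Total K = 52 + 56 + 51 = 159 DD.
Total duration = 159 / 3.1 = 51.290 ≈ 51.3 days.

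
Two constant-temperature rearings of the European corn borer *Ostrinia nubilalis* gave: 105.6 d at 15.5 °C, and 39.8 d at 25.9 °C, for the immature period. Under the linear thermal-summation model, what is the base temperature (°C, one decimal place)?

Linear rate model ⇒ the product D·(T − T_b) is constant across temperatures.
105.6·(15.5 − T_b) = 39.8·(25.9 − T_b)
T_b = (105.6·15.5 − 39.8·25.9) / (105.6 − 39.8) = 605.98 / 65.8 = 9.209 °C ≈ 9.2 °C.

9.2 °C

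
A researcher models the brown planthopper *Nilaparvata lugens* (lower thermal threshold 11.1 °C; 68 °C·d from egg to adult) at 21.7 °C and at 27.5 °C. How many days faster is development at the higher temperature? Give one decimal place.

At 21.7 °C: 68 / (21.7 − 11.1) = 68 / 10.6 = 6.415 d.
At 27.5 °C: 68 / (27.5 − 11.1) = 68 / 16.4 = 4.146 d.
Difference = |6.415 − 4.146| = 2.269 ≈ 2.3 days.

2.3 days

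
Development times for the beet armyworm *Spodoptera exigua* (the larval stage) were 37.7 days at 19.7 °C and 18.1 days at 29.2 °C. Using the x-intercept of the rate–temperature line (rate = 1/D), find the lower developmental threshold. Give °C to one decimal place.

10.9 °C

Under the model K = D·(T − T_b), so D₁·(T₁ − T_b) = D₂·(T₂ − T_b).
37.7·(19.7 − T_b) = 18.1·(29.2 − T_b)
T_b = (37.7·19.7 − 18.1·29.2) / (37.7 − 18.1) = 214.17 / 19.6 = 10.927 °C ≈ 10.9 °C.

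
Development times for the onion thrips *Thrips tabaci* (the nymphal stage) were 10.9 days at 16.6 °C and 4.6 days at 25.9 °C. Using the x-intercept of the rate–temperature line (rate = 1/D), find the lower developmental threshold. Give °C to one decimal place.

Equal thermal constants: D₁(T₁ − T_b) = D₂(T₂ − T_b).
10.9·(16.6 − T_b) = 4.6·(25.9 − T_b)
T_b = (10.9·16.6 − 4.6·25.9) / (10.9 − 4.6) = 61.80 / 6.3 = 9.810 °C ≈ 9.8 °C.

9.8 °C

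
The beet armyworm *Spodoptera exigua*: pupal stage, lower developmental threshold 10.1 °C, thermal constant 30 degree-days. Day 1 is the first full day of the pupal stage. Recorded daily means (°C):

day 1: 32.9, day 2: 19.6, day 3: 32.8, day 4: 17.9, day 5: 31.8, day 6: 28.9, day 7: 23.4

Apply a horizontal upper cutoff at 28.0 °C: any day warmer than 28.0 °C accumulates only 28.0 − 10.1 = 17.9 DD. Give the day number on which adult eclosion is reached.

day 3

Daily DD above 10.1 °C (capped at 17.9): 17.9, 9.5, 17.9, 7.8, 17.9, 17.9, 13.3.
Cumulative: 17.9, 27.4, 45.3, 53.1, 71.0, 88.9, 102.2.
The total first reaches 30 DD on day 3.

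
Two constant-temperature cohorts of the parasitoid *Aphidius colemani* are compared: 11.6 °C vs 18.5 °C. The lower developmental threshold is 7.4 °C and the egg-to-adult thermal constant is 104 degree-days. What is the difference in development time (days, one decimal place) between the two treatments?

15.4 days

At 11.6 °C: 104 / (11.6 − 7.4) = 104 / 4.2 = 24.762 d.
At 18.5 °C: 104 / (18.5 − 7.4) = 104 / 11.1 = 9.369 d.
Difference = |24.762 − 9.369| = 15.393 ≈ 15.4 days.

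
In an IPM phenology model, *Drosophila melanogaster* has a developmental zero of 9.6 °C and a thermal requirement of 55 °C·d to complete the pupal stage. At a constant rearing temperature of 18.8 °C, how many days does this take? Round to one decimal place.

6.0 days

Daily accumulation = 18.8 − 9.6 = 9.2 DD/day.
Duration = 55 / 9.2 = 5.978 ≈ 6.0 days.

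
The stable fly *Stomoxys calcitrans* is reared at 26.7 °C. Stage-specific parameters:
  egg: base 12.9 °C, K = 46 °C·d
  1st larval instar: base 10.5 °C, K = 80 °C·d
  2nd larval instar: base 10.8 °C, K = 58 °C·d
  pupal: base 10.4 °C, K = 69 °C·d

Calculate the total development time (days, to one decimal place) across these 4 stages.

16.2 days

egg: 46 / (26.7 − 12.9) = 46 / 13.8 = 3.333 d.
1st larval instar: 80 / (26.7 − 10.5) = 80 / 16.2 = 4.938 d.
2nd larval instar: 58 / (26.7 − 10.8) = 58 / 15.9 = 3.648 d.
pupal: 69 / (26.7 − 10.4) = 69 / 16.3 = 4.233 d.
Sum = 16.153 ≈ 16.2 days.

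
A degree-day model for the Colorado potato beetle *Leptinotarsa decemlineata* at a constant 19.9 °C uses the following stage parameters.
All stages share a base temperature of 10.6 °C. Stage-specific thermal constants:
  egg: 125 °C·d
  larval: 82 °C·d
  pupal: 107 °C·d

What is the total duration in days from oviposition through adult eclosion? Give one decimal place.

Daily accumulation at 19.9 °C = 19.9 − 10.6 = 9.3 DD/day.
Total K = 125 + 82 + 107 = 314 DD.
Total duration = 314 / 9.3 = 33.763 ≈ 33.8 days.

33.8 days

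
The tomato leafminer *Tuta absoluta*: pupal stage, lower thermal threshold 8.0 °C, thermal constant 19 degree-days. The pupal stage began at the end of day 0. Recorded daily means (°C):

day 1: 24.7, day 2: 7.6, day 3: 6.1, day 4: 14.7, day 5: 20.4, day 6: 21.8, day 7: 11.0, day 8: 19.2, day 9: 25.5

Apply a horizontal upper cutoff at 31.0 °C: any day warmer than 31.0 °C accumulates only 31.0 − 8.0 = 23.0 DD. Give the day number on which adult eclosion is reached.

day 4

Daily DD above 8.0 °C (capped at 23.0): 16.7, 0.0, 0.0, 6.7, 12.4, 13.8, 3.0, 11.2, 17.5.
Cumulative: 16.7, 16.7, 16.7, 23.4, 35.8, 49.6, 52.6, 63.8, 81.3.
The total first reaches 19 DD on day 4.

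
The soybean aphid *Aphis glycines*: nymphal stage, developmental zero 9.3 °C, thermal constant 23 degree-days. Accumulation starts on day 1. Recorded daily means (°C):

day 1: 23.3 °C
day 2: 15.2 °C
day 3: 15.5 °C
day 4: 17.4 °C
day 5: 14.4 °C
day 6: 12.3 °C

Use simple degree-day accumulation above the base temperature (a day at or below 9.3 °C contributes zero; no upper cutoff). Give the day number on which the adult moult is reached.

day 3

Daily DD above 9.3 °C: 14.0, 5.9, 6.2, 8.1, 5.1, 3.0.
Cumulative: 14.0, 19.9, 26.1, 34.2, 39.3, 42.3.
The total first reaches 23 DD on day 3.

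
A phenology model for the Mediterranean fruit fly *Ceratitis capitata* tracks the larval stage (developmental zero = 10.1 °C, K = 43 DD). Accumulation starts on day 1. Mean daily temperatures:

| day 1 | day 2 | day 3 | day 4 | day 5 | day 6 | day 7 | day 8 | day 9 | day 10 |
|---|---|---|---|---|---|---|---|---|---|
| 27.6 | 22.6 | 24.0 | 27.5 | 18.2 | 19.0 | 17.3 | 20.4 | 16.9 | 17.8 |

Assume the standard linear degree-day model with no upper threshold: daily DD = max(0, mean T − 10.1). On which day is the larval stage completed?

Daily DD above 10.1 °C: 17.5, 12.5, 13.9, 17.4, 8.1, 8.9, 7.2, 10.3, 6.8, 7.7.
Cumulative: 17.5, 30.0, 43.9, 61.3, 69.4, 78.3, 85.5, 95.8, 102.6, 110.3.
The total first reaches 43 DD on day 3.

day 3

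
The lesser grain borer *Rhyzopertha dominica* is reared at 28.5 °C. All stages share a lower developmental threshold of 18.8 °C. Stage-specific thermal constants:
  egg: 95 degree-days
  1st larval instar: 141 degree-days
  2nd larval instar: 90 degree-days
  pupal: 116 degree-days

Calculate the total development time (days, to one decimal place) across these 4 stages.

45.6 days

Daily accumulation at 28.5 °C = 28.5 − 18.8 = 9.7 DD/day.
Total K = 95 + 141 + 90 + 116 = 442 DD.
Total duration = 442 / 9.7 = 45.567 ≈ 45.6 days.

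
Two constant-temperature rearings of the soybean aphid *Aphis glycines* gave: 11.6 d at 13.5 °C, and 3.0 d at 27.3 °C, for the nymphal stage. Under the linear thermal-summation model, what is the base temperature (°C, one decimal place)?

8.7 °C

Linear rate model ⇒ the product D·(T − T_b) is constant across temperatures.
11.6·(13.5 − T_b) = 3.0·(27.3 − T_b)
T_b = (11.6·13.5 − 3.0·27.3) / (11.6 − 3.0) = 74.70 / 8.6 = 8.686 °C ≈ 8.7 °C.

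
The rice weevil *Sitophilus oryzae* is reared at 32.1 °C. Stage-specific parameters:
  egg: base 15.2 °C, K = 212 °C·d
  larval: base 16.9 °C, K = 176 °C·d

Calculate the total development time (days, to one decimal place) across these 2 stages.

egg: 212 / (32.1 − 15.2) = 212 / 16.9 = 12.544 d.
larval: 176 / (32.1 − 16.9) = 176 / 15.2 = 11.579 d.
Sum = 24.123 ≈ 24.1 days.

24.1 days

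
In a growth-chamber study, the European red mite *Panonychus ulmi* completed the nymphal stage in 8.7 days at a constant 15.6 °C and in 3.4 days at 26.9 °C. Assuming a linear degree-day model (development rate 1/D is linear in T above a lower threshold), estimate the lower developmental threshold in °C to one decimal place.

Under the model K = D·(T − T_b), so D₁·(T₁ − T_b) = D₂·(T₂ − T_b).
8.7·(15.6 − T_b) = 3.4·(26.9 − T_b)
T_b = (8.7·15.6 − 3.4·26.9) / (8.7 − 3.4) = 44.26 / 5.3 = 8.351 °C ≈ 8.4 °C.

8.4 °C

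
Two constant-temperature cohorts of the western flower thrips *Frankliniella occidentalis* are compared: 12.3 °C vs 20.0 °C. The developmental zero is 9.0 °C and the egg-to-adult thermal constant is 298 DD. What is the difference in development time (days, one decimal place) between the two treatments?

63.2 days

At 12.3 °C: 298 / (12.3 − 9.0) = 298 / 3.3 = 90.303 d.
At 20.0 °C: 298 / (20.0 − 9.0) = 298 / 11.0 = 27.091 d.
Difference = |90.303 − 27.091| = 63.212 ≈ 63.2 days.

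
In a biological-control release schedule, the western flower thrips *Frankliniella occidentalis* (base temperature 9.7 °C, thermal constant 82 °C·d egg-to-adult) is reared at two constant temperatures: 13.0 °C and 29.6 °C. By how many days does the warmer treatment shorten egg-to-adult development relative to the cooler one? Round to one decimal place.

At 13.0 °C: 82 / (13.0 − 9.7) = 82 / 3.3 = 24.848 d.
At 29.6 °C: 82 / (29.6 − 9.7) = 82 / 19.9 = 4.121 d.
Difference = |24.848 − 4.121| = 20.728 ≈ 20.7 days.

20.7 days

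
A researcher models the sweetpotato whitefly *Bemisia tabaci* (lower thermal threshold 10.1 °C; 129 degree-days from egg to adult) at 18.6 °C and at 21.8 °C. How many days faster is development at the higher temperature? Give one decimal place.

4.2 days

At 18.6 °C: 129 / (18.6 − 10.1) = 129 / 8.5 = 15.176 d.
At 21.8 °C: 129 / (21.8 − 10.1) = 129 / 11.7 = 11.026 d.
Difference = |15.176 − 11.026| = 4.151 ≈ 4.2 days.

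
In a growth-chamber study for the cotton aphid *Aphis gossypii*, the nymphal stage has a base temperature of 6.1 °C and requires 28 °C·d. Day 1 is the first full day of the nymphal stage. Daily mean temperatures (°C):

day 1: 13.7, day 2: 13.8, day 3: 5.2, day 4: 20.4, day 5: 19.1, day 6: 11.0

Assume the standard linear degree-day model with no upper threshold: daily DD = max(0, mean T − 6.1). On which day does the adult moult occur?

Daily DD above 6.1 °C: 7.6, 7.7, 0.0, 14.3, 13.0, 4.9.
Cumulative: 7.6, 15.3, 15.3, 29.6, 42.6, 47.5.
The total first reaches 28 DD on day 4.

day 4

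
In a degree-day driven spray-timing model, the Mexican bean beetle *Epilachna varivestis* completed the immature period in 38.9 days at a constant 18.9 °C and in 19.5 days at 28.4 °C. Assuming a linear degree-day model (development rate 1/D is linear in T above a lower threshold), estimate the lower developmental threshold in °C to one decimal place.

Equal thermal constants: D₁(T₁ − T_b) = D₂(T₂ − T_b).
38.9·(18.9 − T_b) = 19.5·(28.4 − T_b)
T_b = (38.9·18.9 − 19.5·28.4) / (38.9 − 19.5) = 181.41 / 19.4 = 9.351 °C ≈ 9.4 °C.

9.4 °C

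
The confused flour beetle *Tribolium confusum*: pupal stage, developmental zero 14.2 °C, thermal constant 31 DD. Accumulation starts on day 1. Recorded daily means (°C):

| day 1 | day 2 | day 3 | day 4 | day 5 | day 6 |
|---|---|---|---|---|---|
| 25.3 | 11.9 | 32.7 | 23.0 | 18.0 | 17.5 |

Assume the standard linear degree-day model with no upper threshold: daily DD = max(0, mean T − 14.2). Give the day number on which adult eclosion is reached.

Daily DD above 14.2 °C: 11.1, 0.0, 18.5, 8.8, 3.8, 3.3.
Cumulative: 11.1, 11.1, 29.6, 38.4, 42.2, 45.5.
The total first reaches 31 DD on day 4.

day 4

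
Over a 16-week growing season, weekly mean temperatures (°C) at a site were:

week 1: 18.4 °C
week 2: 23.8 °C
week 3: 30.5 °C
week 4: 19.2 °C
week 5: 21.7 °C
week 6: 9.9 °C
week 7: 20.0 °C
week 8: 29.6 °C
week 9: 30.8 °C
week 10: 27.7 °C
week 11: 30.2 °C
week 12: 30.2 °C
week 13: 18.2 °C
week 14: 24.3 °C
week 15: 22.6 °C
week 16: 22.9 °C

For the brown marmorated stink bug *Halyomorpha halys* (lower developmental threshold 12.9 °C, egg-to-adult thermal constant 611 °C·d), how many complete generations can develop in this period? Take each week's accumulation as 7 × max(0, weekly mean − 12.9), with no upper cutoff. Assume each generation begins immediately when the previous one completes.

Weekly DD (7 × max(0, T̄ − 12.9)): 38.5, 76.3, 123.2, 44.1, 61.6, 0.0, 49.7, 116.9, 125.3, 103.6, 121.1, 121.1, 37.1, 79.8, 67.9, 70.0.
Season total = 1236.2 DD.
Complete generations = ⌊1236.2 / 611⌋ = 2.

2 generations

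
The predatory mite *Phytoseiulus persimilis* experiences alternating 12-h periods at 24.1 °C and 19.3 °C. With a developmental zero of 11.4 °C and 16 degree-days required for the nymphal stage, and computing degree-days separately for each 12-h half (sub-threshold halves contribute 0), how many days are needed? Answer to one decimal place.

Day half: max(0, 24.1 − 11.4) × 0.5 = 12.7 × 0.5 = 6.35 DD.
Night half: max(0, 19.3 − 11.4) × 0.5 = 7.9 × 0.5 = 3.95 DD.
Per 24 h: 10.30 DD/day.
Duration = 16 / 10.30 = 1.553 ≈ 1.6 days.

1.6 days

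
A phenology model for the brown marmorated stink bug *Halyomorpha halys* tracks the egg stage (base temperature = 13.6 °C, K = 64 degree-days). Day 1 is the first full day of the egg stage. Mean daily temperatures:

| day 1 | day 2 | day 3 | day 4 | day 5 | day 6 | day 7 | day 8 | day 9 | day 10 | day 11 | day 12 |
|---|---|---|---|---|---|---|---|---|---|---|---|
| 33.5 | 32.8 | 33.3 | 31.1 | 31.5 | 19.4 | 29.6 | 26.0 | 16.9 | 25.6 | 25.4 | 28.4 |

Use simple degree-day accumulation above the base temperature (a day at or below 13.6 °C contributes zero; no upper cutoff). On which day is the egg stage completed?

day 4

Daily DD above 13.6 °C: 19.9, 19.2, 19.7, 17.5, 17.9, 5.8, 16.0, 12.4, 3.3, 12.0, 11.8, 14.8.
Cumulative: 19.9, 39.1, 58.8, 76.3, 94.2, 100.0, 116.0, 128.4, 131.7, 143.7, 155.5, 170.3.
The total first reaches 64 DD on day 4.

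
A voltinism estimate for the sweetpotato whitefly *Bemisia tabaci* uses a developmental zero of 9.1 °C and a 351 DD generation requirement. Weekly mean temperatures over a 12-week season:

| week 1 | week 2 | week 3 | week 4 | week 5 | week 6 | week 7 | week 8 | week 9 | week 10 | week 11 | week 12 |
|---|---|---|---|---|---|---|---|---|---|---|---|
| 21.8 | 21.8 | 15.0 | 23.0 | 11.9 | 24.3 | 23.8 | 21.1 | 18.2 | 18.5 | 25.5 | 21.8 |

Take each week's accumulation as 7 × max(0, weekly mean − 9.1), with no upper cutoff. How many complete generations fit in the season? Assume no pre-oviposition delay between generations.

2 generations

Weekly DD (7 × max(0, T̄ − 9.1)): 88.9, 88.9, 41.3, 97.3, 19.6, 106.4, 102.9, 84.0, 63.7, 65.8, 114.8, 88.9.
Season total = 962.5 DD.
Complete generations = ⌊962.5 / 351⌋ = 2.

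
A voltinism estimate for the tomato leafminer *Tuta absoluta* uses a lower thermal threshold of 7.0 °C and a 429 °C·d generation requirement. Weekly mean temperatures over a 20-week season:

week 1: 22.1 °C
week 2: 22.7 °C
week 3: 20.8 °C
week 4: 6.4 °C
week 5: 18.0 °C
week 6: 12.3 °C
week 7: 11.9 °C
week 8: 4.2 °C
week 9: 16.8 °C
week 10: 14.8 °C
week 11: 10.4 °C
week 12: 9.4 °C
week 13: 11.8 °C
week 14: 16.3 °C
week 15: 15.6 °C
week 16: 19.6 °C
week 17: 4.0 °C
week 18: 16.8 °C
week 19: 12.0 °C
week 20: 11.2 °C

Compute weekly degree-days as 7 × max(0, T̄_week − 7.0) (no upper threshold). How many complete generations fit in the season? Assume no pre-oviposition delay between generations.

Weekly DD (7 × max(0, T̄ − 7.0)): 105.7, 109.9, 96.6, 0.0, 77.0, 37.1, 34.3, 0.0, 68.6, 54.6, 23.8, 16.8, 33.6, 65.1, 60.2, 88.2, 0.0, 68.6, 35.0, 29.4.
Season total = 1004.5 DD.
Complete generations = ⌊1004.5 / 429⌋ = 2.

2 generations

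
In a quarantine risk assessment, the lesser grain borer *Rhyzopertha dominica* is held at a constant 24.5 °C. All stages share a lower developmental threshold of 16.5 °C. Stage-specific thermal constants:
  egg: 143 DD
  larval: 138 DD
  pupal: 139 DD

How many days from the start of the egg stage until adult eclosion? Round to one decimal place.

Daily accumulation at 24.5 °C = 24.5 − 16.5 = 8.0 DD/day.
Total K = 143 + 138 + 139 = 420 DD.
Total duration = 420 / 8.0 = 52.500 ≈ 52.5 days.

52.5 days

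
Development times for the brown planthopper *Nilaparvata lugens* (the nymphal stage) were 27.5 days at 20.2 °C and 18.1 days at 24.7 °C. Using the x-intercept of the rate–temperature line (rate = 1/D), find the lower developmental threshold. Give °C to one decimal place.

Linear rate model ⇒ the product D·(T − T_b) is constant across temperatures.
27.5·(20.2 − T_b) = 18.1·(24.7 − T_b)
T_b = (27.5·20.2 − 18.1·24.7) / (27.5 − 18.1) = 108.43 / 9.4 = 11.535 °C ≈ 11.5 °C.

11.5 °C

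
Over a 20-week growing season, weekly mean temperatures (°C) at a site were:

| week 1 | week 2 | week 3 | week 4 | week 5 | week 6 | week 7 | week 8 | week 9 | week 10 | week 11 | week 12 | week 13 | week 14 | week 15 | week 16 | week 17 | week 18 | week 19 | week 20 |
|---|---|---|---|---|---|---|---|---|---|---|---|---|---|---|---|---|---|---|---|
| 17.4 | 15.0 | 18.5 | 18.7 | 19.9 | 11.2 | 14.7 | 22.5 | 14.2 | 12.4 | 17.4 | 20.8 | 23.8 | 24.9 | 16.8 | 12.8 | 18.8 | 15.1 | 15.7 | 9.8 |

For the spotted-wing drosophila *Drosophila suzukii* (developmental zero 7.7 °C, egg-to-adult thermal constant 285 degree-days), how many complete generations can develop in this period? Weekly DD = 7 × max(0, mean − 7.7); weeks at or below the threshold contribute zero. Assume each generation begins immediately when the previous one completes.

Weekly DD (7 × max(0, T̄ − 7.7)): 67.9, 51.1, 75.6, 77.0, 85.4, 24.5, 49.0, 103.6, 45.5, 32.9, 67.9, 91.7, 112.7, 120.4, 63.7, 35.7, 77.7, 51.8, 56.0, 14.7.
Season total = 1304.8 DD.
Complete generations = ⌊1304.8 / 285⌋ = 4.

4 generations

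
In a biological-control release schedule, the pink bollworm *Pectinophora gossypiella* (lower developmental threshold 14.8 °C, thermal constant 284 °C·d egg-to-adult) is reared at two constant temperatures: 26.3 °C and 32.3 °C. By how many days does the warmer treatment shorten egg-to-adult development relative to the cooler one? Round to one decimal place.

8.5 days

At 26.3 °C: 284 / (26.3 − 14.8) = 284 / 11.5 = 24.696 d.
At 32.3 °C: 284 / (32.3 − 14.8) = 284 / 17.5 = 16.229 d.
Difference = |24.696 − 16.229| = 8.467 ≈ 8.5 days.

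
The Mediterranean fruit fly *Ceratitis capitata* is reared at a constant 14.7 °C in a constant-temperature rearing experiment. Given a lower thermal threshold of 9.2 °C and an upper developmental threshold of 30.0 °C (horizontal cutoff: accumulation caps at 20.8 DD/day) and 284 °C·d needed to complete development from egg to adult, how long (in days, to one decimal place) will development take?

51.6 days

Daily accumulation = 14.7 − 9.2 = 5.5 DD/day.
Duration = 284 / 5.5 = 51.636 ≈ 51.6 days.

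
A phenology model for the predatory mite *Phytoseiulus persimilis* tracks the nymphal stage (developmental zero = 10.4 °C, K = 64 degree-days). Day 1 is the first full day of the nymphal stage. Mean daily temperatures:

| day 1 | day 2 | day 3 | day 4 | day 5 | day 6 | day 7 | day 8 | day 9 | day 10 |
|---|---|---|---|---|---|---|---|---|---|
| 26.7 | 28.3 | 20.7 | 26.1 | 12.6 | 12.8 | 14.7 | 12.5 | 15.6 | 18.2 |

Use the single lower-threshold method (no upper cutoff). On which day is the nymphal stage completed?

day 6

Daily DD above 10.4 °C: 16.3, 17.9, 10.3, 15.7, 2.2, 2.4, 4.3, 2.1, 5.2, 7.8.
Cumulative: 16.3, 34.2, 44.5, 60.2, 62.4, 64.8, 69.1, 71.2, 76.4, 84.2.
The total first reaches 64 DD on day 6.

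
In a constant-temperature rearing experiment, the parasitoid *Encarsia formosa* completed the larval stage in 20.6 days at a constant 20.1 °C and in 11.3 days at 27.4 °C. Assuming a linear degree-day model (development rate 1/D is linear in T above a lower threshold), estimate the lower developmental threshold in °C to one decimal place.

11.2 °C

Under the model K = D·(T − T_b), so D₁·(T₁ − T_b) = D₂·(T₂ − T_b).
20.6·(20.1 − T_b) = 11.3·(27.4 − T_b)
T_b = (20.6·20.1 − 11.3·27.4) / (20.6 − 11.3) = 104.44 / 9.3 = 11.230 °C ≈ 11.2 °C.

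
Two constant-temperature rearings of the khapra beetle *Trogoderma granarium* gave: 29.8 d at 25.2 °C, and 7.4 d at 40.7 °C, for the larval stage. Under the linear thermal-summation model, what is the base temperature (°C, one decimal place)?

20.1 °C

Linear rate model ⇒ the product D·(T − T_b) is constant across temperatures.
29.8·(25.2 − T_b) = 7.4·(40.7 − T_b)
T_b = (29.8·25.2 − 7.4·40.7) / (29.8 − 7.4) = 449.78 / 22.4 = 20.079 °C ≈ 20.1 °C.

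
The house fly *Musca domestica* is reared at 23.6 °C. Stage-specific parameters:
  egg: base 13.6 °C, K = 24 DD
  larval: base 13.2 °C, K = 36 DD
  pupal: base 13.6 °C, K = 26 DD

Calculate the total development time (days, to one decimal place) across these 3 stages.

egg: 24 / (23.6 − 13.6) = 24 / 10.0 = 2.400 d.
larval: 36 / (23.6 − 13.2) = 36 / 10.4 = 3.462 d.
pupal: 26 / (23.6 − 13.6) = 26 / 10.0 = 2.600 d.
Sum = 8.462 ≈ 8.5 days.

8.5 days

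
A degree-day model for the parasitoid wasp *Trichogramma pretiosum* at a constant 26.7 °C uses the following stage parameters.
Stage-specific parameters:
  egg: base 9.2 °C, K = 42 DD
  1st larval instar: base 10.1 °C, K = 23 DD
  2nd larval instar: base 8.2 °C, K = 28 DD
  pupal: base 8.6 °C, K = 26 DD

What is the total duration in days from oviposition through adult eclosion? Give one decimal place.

egg: 42 / (26.7 − 9.2) = 42 / 17.5 = 2.400 d.
1st larval instar: 23 / (26.7 − 10.1) = 23 / 16.6 = 1.386 d.
2nd larval instar: 28 / (26.7 − 8.2) = 28 / 18.5 = 1.514 d.
pupal: 26 / (26.7 − 8.6) = 26 / 18.1 = 1.436 d.
Sum = 6.736 ≈ 6.7 days.

6.7 days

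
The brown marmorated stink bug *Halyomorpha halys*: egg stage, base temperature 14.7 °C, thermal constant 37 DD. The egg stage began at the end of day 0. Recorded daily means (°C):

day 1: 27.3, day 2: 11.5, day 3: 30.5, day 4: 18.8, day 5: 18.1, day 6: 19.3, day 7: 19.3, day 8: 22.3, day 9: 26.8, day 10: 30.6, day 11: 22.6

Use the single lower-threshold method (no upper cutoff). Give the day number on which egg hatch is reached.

Daily DD above 14.7 °C: 12.6, 0.0, 15.8, 4.1, 3.4, 4.6, 4.6, 7.6, 12.1, 15.9, 7.9.
Cumulative: 12.6, 12.6, 28.4, 32.5, 35.9, 40.5, 45.1, 52.7, 64.8, 80.7, 88.6.
The total first reaches 37 DD on day 6.

day 6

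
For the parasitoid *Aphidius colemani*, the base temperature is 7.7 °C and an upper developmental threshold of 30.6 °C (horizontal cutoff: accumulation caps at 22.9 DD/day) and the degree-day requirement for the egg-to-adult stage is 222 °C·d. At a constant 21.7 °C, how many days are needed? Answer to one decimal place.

15.9 days

Daily accumulation = 21.7 − 7.7 = 14.0 DD/day.
Duration = 222 / 14.0 = 15.857 ≈ 15.9 days.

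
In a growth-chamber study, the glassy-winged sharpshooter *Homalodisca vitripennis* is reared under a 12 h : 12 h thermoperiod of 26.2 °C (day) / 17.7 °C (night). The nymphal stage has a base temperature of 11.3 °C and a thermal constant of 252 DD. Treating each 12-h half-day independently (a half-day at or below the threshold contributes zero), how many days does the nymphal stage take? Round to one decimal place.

23.7 days

Day half: max(0, 26.2 − 11.3) × 0.5 = 14.9 × 0.5 = 7.45 DD.
Night half: max(0, 17.7 − 11.3) × 0.5 = 6.4 × 0.5 = 3.20 DD.
Per 24 h: 10.65 DD/day.
Duration = 252 / 10.65 = 23.662 ≈ 23.7 days.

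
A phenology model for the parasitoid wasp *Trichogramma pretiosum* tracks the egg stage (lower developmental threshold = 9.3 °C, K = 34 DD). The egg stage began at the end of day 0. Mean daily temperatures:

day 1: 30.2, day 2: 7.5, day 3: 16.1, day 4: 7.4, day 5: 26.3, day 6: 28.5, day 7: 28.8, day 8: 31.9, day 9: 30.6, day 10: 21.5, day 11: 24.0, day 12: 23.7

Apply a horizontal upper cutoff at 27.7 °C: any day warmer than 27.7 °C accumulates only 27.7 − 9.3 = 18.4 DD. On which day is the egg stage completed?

day 5

Daily DD above 9.3 °C (capped at 18.4): 18.4, 0.0, 6.8, 0.0, 17.0, 18.4, 18.4, 18.4, 18.4, 12.2, 14.7, 14.4.
Cumulative: 18.4, 18.4, 25.2, 25.2, 42.2, 60.6, 79.0, 97.4, 115.8, 128.0, 142.7, 157.1.
The total first reaches 34 DD on day 5.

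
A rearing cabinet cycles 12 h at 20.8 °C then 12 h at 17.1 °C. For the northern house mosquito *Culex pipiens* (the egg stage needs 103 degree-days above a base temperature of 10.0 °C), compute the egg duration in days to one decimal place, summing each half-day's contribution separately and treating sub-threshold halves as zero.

11.5 days

Day half: max(0, 20.8 − 10.0) × 0.5 = 10.8 × 0.5 = 5.40 DD.
Night half: max(0, 17.1 − 10.0) × 0.5 = 7.1 × 0.5 = 3.55 DD.
Per 24 h: 8.95 DD/day.
Duration = 103 / 8.95 = 11.508 ≈ 11.5 days.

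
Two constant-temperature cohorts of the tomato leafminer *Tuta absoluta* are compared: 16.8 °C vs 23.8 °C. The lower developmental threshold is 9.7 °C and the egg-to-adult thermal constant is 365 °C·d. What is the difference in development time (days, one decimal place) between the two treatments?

At 16.8 °C: 365 / (16.8 − 9.7) = 365 / 7.1 = 51.408 d.
At 23.8 °C: 365 / (23.8 − 9.7) = 365 / 14.1 = 25.887 d.
Difference = |51.408 − 25.887| = 25.522 ≈ 25.5 days.

25.5 days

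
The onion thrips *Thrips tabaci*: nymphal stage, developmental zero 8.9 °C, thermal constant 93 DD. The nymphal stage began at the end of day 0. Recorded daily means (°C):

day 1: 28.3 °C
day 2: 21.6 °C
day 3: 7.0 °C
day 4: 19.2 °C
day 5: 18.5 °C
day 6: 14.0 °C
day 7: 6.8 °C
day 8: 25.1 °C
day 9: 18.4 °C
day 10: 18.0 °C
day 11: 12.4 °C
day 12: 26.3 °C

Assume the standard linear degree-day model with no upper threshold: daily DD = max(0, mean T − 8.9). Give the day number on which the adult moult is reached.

day 11

Daily DD above 8.9 °C: 19.4, 12.7, 0.0, 10.3, 9.6, 5.1, 0.0, 16.2, 9.5, 9.1, 3.5, 17.4.
Cumulative: 19.4, 32.1, 32.1, 42.4, 52.0, 57.1, 57.1, 73.3, 82.8, 91.9, 95.4, 112.8.
The total first reaches 93 DD on day 11.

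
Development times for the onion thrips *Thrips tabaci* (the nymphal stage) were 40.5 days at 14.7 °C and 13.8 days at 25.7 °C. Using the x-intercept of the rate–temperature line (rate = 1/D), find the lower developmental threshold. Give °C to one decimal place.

Under the model K = D·(T − T_b), so D₁·(T₁ − T_b) = D₂·(T₂ − T_b).
40.5·(14.7 − T_b) = 13.8·(25.7 − T_b)
T_b = (40.5·14.7 − 13.8·25.7) / (40.5 − 13.8) = 240.69 / 26.7 = 9.015 °C ≈ 9.0 °C.

9.0 °C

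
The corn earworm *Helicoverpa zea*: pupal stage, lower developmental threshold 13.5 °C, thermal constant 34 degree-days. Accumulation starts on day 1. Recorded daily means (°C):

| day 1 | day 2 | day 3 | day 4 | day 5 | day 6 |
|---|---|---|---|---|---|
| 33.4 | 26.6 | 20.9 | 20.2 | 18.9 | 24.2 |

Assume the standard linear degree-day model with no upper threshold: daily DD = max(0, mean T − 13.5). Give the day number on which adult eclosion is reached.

day 3

Daily DD above 13.5 °C: 19.9, 13.1, 7.4, 6.7, 5.4, 10.7.
Cumulative: 19.9, 33.0, 40.4, 47.1, 52.5, 63.2.
The total first reaches 34 DD on day 3.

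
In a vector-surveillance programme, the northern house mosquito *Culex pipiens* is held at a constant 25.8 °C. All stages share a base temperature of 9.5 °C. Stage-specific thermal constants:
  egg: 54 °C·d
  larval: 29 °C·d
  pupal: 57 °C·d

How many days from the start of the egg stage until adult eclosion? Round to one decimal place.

8.6 days

Daily accumulation at 25.8 °C = 25.8 − 9.5 = 16.3 DD/day.
Total K = 54 + 29 + 57 = 140 DD.
Total duration = 140 / 16.3 = 8.589 ≈ 8.6 days.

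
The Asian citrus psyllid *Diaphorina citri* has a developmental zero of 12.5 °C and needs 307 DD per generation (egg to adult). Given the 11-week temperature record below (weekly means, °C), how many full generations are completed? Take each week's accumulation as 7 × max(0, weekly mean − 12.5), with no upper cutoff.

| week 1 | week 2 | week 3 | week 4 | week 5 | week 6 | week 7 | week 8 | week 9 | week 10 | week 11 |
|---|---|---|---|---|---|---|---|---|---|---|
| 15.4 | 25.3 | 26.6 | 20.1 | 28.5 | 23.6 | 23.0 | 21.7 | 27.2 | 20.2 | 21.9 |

2 generations

Weekly DD (7 × max(0, T̄ − 12.5)): 20.3, 89.6, 98.7, 53.2, 112.0, 77.7, 73.5, 64.4, 102.9, 53.9, 65.8.
Season total = 812.0 DD.
Complete generations = ⌊812.0 / 307⌋ = 2.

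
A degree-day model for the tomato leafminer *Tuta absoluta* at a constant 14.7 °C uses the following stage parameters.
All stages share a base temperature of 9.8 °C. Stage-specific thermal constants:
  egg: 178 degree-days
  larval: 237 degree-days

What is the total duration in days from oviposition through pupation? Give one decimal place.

Daily accumulation at 14.7 °C = 14.7 − 9.8 = 4.9 DD/day.
Total K = 178 + 237 = 415 DD.
Total duration = 415 / 4.9 = 84.694 ≈ 84.7 days.

84.7 days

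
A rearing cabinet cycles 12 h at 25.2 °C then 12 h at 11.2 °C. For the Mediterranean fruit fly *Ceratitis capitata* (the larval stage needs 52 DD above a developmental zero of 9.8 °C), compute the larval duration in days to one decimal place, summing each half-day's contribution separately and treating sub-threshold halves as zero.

6.2 days

Day half: max(0, 25.2 − 9.8) × 0.5 = 15.4 × 0.5 = 7.70 DD.
Night half: max(0, 11.2 − 9.8) × 0.5 = 1.4 × 0.5 = 0.70 DD.
Per 24 h: 8.40 DD/day.
Duration = 52 / 8.40 = 6.190 ≈ 6.2 days.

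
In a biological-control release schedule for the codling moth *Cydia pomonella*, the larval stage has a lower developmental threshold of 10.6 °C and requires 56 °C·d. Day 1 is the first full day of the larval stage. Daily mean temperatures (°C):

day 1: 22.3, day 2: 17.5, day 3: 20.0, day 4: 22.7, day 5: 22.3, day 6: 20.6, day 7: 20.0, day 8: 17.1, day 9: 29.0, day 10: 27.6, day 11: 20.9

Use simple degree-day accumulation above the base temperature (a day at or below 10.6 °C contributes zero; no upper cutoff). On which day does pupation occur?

day 6

Daily DD above 10.6 °C: 11.7, 6.9, 9.4, 12.1, 11.7, 10.0, 9.4, 6.5, 18.4, 17.0, 10.3.
Cumulative: 11.7, 18.6, 28.0, 40.1, 51.8, 61.8, 71.2, 77.7, 96.1, 113.1, 123.4.
The total first reaches 56 DD on day 6.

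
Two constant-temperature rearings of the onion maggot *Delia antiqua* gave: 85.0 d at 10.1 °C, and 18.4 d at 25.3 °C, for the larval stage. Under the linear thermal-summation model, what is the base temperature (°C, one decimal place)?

5.9 °C

Equal thermal constants: D₁(T₁ − T_b) = D₂(T₂ − T_b).
85.0·(10.1 − T_b) = 18.4·(25.3 − T_b)
T_b = (85.0·10.1 − 18.4·25.3) / (85.0 − 18.4) = 392.98 / 66.6 = 5.901 °C ≈ 5.9 °C.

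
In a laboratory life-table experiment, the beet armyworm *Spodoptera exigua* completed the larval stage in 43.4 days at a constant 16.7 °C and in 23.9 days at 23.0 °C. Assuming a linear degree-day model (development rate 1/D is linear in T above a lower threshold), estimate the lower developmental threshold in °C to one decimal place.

Equal thermal constants: D₁(T₁ − T_b) = D₂(T₂ − T_b).
43.4·(16.7 − T_b) = 23.9·(23.0 − T_b)
T_b = (43.4·16.7 − 23.9·23.0) / (43.4 − 23.9) = 175.08 / 19.5 = 8.978 °C ≈ 9.0 °C.

9.0 °C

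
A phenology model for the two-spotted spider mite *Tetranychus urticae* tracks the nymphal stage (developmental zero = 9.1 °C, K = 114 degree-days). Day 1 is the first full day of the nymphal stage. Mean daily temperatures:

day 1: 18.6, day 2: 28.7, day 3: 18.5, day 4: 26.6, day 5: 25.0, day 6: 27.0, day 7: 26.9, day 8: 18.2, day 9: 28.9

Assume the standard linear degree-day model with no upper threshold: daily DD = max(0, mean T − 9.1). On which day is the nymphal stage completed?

Daily DD above 9.1 °C: 9.5, 19.6, 9.4, 17.5, 15.9, 17.9, 17.8, 9.1, 19.8.
Cumulative: 9.5, 29.1, 38.5, 56.0, 71.9, 89.8, 107.6, 116.7, 136.5.
The total first reaches 114 DD on day 8.

day 8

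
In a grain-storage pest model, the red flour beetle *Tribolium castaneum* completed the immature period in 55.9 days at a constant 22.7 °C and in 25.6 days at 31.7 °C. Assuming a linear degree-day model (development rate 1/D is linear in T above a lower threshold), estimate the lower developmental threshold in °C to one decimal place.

15.1 °C

Linear rate model ⇒ the product D·(T − T_b) is constant across temperatures.
55.9·(22.7 − T_b) = 25.6·(31.7 − T_b)
T_b = (55.9·22.7 − 25.6·31.7) / (55.9 − 25.6) = 457.41 / 30.3 = 15.096 °C ≈ 15.1 °C.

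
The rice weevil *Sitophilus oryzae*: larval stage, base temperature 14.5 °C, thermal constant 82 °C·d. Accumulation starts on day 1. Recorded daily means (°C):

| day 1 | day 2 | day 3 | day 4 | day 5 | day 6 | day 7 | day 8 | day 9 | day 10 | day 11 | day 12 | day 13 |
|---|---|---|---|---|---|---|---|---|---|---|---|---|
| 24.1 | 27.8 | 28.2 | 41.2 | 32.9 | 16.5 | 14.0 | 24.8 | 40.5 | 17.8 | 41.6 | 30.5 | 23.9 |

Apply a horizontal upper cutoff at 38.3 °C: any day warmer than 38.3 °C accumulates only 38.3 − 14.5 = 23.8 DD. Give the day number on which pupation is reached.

day 8

Daily DD above 14.5 °C (capped at 23.8): 9.6, 13.3, 13.7, 23.8, 18.4, 2.0, 0.0, 10.3, 23.8, 3.3, 23.8, 16.0, 9.4.
Cumulative: 9.6, 22.9, 36.6, 60.4, 78.8, 80.8, 80.8, 91.1, 114.9, 118.2, 142.0, 158.0, 167.4.
The total first reaches 82 DD on day 8.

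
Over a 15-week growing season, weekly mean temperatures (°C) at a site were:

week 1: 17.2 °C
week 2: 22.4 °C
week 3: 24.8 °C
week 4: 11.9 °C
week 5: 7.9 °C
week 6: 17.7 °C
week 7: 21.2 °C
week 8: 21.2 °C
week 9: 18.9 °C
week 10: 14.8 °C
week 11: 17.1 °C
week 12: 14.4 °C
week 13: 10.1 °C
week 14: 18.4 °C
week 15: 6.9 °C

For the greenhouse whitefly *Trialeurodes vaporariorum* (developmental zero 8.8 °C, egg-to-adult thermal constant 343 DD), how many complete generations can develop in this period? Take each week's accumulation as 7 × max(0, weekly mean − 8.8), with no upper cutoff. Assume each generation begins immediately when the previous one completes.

Weekly DD (7 × max(0, T̄ − 8.8)): 58.8, 95.2, 112.0, 21.7, 0.0, 62.3, 86.8, 86.8, 70.7, 42.0, 58.1, 39.2, 9.1, 67.2, 0.0.
Season total = 809.9 DD.
Complete generations = ⌊809.9 / 343⌋ = 2.

2 generations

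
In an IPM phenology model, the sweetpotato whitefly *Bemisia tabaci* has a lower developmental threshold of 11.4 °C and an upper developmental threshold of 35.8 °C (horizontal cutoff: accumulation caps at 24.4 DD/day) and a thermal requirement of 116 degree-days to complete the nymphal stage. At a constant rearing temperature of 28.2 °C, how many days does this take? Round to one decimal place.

6.9 days

Daily accumulation = 28.2 − 11.4 = 16.8 DD/day.
Duration = 116 / 16.8 = 6.905 ≈ 6.9 days.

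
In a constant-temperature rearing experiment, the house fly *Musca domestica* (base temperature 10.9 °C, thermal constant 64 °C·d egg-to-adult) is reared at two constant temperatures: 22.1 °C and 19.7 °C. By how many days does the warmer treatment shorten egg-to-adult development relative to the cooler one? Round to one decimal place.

1.6 days

At 22.1 °C: 64 / (22.1 − 10.9) = 64 / 11.2 = 5.714 d.
At 19.7 °C: 64 / (19.7 − 10.9) = 64 / 8.8 = 7.273 d.
Difference = |5.714 − 7.273| = 1.558 ≈ 1.6 days.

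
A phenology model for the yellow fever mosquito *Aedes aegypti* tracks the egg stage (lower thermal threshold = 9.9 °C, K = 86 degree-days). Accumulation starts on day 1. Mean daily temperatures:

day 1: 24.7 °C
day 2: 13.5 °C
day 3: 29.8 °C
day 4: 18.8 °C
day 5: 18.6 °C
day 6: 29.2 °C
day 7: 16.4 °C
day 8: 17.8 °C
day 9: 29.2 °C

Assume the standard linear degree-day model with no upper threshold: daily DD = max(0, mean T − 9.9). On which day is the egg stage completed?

Daily DD above 9.9 °C: 14.8, 3.6, 19.9, 8.9, 8.7, 19.3, 6.5, 7.9, 19.3.
Cumulative: 14.8, 18.4, 38.3, 47.2, 55.9, 75.2, 81.7, 89.6, 108.9.
The total first reaches 86 DD on day 8.

day 8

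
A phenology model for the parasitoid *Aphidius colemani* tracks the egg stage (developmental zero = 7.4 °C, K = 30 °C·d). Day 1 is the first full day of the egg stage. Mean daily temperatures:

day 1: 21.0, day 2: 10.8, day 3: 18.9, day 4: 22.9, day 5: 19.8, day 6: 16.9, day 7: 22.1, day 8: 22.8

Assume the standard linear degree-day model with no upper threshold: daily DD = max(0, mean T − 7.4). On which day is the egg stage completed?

day 4

Daily DD above 7.4 °C: 13.6, 3.4, 11.5, 15.5, 12.4, 9.5, 14.7, 15.4.
Cumulative: 13.6, 17.0, 28.5, 44.0, 56.4, 65.9, 80.6, 96.0.
The total first reaches 30 DD on day 4.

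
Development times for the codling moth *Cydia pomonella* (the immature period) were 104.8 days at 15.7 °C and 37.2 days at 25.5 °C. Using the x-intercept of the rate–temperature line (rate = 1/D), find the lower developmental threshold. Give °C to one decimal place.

Under the model K = D·(T − T_b), so D₁·(T₁ − T_b) = D₂·(T₂ − T_b).
104.8·(15.7 − T_b) = 37.2·(25.5 − T_b)
T_b = (104.8·15.7 − 37.2·25.5) / (104.8 − 37.2) = 696.76 / 67.6 = 10.307 °C ≈ 10.3 °C.

10.3 °C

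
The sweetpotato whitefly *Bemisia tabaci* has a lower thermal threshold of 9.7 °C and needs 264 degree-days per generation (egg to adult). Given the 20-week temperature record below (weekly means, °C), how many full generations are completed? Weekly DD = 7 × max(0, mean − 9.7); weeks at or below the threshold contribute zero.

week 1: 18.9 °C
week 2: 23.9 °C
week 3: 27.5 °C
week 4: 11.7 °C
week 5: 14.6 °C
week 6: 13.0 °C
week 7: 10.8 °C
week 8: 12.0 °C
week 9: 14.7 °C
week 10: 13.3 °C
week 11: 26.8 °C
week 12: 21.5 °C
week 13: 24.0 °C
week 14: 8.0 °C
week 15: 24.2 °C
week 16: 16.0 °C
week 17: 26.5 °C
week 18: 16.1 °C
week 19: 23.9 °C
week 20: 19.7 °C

Weekly DD (7 × max(0, T̄ − 9.7)): 64.4, 99.4, 124.6, 14.0, 34.3, 23.1, 7.7, 16.1, 35.0, 25.2, 119.7, 82.6, 100.1, 0.0, 101.5, 44.1, 117.6, 44.8, 99.4, 70.0.
Season total = 1223.6 DD.
Complete generations = ⌊1223.6 / 264⌋ = 4.

4 generations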